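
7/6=1.17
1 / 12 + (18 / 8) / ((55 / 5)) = 19 / 66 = 0.29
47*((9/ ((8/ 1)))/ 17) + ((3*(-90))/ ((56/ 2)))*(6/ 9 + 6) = -58239/ 952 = -61.18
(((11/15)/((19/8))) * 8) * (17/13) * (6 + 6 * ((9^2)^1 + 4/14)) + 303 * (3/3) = 16406571/8645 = 1897.81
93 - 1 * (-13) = 106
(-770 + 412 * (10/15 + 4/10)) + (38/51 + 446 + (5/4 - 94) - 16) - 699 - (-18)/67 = -15747121/22780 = -691.27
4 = 4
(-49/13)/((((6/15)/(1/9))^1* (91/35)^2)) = -6125/39546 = -0.15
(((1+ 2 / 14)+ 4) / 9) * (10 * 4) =160 / 7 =22.86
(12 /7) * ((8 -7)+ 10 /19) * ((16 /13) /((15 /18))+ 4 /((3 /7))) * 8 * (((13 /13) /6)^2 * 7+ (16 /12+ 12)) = 3061.12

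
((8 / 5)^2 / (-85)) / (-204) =16 / 108375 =0.00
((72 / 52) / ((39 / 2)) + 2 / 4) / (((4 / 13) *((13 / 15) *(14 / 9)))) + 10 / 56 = 4205 / 2704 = 1.56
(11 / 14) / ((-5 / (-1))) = 0.16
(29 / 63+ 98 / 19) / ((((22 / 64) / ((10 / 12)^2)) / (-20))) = -26900000 / 118503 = -227.00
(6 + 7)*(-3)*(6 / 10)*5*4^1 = -468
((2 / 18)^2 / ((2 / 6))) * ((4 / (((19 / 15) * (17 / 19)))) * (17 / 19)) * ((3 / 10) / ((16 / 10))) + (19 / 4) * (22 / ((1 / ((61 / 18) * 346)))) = 83811941 / 684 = 122532.08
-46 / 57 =-0.81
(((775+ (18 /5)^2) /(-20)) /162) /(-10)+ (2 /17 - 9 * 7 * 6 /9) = -576385117 /13770000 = -41.86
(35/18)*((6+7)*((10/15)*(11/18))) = 5005/486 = 10.30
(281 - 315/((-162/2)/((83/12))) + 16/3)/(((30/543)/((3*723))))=1475654809/120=12297123.41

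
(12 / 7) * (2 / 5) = 0.69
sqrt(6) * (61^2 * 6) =22326 * sqrt(6) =54687.31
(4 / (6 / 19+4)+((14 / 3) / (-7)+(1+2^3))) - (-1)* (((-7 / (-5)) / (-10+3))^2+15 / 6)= 72571 / 6150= 11.80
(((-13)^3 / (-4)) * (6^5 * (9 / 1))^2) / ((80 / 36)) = 6052713346368 / 5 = 1210542669273.60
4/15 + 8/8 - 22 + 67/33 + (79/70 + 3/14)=-20051/1155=-17.36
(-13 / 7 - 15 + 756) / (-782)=-2587 / 2737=-0.95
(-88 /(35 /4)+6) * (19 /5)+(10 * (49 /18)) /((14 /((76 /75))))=-63536 /4725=-13.45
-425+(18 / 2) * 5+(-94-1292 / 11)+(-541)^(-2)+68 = -1685257187 / 3219491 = -523.45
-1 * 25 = -25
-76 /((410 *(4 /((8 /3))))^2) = -76 /378225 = -0.00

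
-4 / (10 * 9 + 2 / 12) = -24 / 541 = -0.04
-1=-1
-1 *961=-961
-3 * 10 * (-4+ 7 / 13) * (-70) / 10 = -9450 / 13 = -726.92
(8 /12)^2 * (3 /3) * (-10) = -40 /9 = -4.44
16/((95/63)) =1008/95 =10.61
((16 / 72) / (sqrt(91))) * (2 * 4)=16 * sqrt(91) / 819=0.19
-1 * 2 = -2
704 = 704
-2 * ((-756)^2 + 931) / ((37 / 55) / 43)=-2707768910 / 37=-73182943.51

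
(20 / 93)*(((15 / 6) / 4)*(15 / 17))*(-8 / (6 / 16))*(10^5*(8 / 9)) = -3200000000 / 14229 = -224892.82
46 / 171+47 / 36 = 359 / 228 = 1.57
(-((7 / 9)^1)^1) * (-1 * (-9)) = -7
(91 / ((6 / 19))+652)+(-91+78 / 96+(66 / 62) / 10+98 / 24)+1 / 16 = 1059247 / 1240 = 854.23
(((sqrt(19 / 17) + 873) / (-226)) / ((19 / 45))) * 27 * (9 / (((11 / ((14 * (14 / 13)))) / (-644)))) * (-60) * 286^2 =-20677224987619200 / 2147 - 23685251990400 * sqrt(323) / 36499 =-9642414885154.25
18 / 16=9 / 8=1.12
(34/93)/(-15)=-34/1395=-0.02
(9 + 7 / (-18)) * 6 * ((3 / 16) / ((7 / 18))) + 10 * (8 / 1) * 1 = 5875 / 56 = 104.91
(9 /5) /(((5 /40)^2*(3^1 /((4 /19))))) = 768 /95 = 8.08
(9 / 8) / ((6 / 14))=21 / 8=2.62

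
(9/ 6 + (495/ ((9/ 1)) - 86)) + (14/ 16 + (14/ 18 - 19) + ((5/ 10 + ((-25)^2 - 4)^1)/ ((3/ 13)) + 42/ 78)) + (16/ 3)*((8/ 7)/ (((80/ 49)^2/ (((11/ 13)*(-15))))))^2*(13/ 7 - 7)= 1116172129/ 608400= 1834.60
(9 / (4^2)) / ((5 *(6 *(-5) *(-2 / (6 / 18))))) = 0.00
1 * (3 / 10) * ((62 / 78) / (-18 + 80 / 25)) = -31 / 1924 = -0.02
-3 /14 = -0.21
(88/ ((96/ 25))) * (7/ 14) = 275/ 24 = 11.46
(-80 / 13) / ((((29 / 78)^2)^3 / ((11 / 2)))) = -7622140331520 / 594823321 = -12814.12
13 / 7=1.86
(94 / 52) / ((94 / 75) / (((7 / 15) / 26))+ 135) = 0.01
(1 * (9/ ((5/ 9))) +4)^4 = 104060401/ 625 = 166496.64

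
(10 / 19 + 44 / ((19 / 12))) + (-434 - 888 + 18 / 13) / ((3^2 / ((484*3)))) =-157855946 / 741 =-213030.97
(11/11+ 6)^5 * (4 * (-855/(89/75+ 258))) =-615856500/2777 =-221770.44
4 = 4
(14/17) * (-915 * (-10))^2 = 1172115000/17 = 68947941.18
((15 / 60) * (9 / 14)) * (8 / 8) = 9 / 56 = 0.16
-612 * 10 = -6120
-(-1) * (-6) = -6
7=7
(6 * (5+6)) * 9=594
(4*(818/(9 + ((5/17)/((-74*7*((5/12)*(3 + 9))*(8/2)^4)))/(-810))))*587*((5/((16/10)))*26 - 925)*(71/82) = -105050276649198720000/673798487081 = -155907557.92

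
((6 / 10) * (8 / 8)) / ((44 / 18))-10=-1073 / 110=-9.75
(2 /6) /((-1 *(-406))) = 1 /1218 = 0.00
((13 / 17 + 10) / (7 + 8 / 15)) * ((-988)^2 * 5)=13397576400 / 1921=6974271.94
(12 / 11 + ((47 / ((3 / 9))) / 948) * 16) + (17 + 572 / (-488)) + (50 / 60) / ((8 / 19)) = 54139639 / 2544432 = 21.28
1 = 1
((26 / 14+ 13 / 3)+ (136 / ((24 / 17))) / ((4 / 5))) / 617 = 3545 / 17276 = 0.21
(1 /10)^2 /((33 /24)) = 2 /275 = 0.01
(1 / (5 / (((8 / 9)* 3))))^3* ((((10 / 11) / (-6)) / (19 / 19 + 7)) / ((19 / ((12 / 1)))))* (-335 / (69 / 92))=68608 / 84645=0.81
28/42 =2/3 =0.67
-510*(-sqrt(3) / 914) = 255*sqrt(3) / 457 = 0.97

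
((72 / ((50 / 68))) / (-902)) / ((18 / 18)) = -1224 / 11275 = -0.11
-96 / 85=-1.13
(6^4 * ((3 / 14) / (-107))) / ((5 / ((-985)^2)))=-377223480 / 749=-503636.15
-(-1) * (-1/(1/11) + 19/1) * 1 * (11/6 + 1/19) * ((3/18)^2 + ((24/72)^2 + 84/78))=122335/6669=18.34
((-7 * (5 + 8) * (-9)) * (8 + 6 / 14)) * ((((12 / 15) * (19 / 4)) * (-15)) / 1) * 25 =-9836775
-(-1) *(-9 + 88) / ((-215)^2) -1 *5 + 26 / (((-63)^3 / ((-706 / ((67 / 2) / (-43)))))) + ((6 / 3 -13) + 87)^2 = 4469073349555946 / 774414312525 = 5770.91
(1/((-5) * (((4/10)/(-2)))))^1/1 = 1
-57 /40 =-1.42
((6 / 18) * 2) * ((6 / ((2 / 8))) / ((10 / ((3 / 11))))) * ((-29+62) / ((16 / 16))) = 14.40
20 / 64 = 5 / 16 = 0.31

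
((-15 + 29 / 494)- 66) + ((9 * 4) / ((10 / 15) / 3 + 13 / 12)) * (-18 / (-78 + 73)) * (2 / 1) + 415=61828939 / 116090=532.59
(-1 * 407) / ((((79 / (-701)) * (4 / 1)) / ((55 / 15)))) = 3138377 / 948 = 3310.52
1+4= 5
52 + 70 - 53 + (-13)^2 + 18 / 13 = 3112 / 13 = 239.38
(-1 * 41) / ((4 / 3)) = -123 / 4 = -30.75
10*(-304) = -3040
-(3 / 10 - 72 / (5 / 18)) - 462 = -2031 / 10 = -203.10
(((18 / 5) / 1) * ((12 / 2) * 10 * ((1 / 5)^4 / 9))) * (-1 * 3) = -72 / 625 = -0.12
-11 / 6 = -1.83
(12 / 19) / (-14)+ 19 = 2521 / 133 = 18.95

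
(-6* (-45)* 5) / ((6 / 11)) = 2475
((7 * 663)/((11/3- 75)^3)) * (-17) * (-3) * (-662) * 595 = 1258607942865/4900172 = 256849.75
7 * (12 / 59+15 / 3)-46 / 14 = 33.14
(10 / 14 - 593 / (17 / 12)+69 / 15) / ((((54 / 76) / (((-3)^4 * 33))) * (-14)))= 462534138 / 4165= 111052.61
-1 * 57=-57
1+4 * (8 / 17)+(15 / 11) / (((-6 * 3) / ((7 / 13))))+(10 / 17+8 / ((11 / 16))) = 219755 / 14586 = 15.07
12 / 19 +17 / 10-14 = -2217 / 190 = -11.67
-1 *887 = -887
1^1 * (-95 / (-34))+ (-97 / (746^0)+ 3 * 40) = 877 / 34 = 25.79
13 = 13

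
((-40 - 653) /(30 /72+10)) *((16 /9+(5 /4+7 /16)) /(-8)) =115269 /4000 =28.82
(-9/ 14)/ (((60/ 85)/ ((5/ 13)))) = -255/ 728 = -0.35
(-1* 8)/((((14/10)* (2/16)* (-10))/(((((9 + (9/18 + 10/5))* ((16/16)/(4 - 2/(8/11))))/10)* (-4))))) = -16.82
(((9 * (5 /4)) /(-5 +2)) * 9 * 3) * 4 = -405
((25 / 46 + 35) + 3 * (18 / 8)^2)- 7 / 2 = 47.23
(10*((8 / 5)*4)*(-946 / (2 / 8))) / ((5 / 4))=-193740.80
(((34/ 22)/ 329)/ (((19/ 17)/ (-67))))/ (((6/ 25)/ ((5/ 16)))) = -2420375/ 6601056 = -0.37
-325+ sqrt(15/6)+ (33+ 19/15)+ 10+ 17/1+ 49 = -3221/15+ sqrt(10)/2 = -213.15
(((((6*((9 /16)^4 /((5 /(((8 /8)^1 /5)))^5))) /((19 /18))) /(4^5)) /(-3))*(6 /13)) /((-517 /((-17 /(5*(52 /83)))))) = -249954417 /2719886540800000000000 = -0.00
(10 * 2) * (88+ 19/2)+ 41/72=140441/72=1950.57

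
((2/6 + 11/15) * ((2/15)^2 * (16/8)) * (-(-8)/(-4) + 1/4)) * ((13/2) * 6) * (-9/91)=32/125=0.26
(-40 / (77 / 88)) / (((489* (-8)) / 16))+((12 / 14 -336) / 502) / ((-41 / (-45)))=-19225625 / 35226093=-0.55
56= 56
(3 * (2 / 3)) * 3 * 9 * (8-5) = 162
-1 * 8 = -8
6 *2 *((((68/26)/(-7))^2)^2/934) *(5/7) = 40090080/224171547509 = 0.00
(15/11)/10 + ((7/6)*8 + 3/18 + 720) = 729.64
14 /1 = 14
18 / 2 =9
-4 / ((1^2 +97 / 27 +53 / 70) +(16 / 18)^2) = -22680 / 34813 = -0.65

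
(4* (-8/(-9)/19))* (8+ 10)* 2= 128/19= 6.74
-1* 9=-9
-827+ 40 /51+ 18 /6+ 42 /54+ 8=-814.44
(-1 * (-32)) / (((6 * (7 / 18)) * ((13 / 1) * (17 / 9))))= 864 / 1547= 0.56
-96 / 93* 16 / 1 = -512 / 31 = -16.52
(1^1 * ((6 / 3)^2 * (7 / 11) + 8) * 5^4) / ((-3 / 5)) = -362500 / 33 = -10984.85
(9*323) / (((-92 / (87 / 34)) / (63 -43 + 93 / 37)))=-12392541 / 6808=-1820.29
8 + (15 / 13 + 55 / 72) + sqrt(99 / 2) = 3 * sqrt(22) / 2 + 9283 / 936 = 16.95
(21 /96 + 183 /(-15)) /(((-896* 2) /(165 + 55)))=21087 /14336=1.47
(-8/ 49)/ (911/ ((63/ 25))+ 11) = -18/ 41069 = -0.00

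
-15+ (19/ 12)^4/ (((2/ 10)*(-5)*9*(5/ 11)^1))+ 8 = -7965371/ 933120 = -8.54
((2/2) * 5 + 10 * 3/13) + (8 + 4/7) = 1445/91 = 15.88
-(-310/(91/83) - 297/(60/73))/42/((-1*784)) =-0.02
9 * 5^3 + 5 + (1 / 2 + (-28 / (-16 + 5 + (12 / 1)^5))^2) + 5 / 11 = 1540429736127369 / 1362061580902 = 1130.95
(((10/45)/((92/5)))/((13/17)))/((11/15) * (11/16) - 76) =-3400/16252743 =-0.00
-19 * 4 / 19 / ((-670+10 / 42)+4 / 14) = 84 / 14059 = 0.01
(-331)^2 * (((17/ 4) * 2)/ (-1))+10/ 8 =-3725069/ 4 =-931267.25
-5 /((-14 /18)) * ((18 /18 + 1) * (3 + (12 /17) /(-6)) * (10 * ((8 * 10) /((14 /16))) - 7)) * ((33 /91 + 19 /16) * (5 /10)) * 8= 645039315 /3094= 208480.71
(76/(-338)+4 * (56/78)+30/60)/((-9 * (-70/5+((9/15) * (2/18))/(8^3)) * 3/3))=4084480/163536399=0.02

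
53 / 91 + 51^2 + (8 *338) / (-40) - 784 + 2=797152 / 455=1751.98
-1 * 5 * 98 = -490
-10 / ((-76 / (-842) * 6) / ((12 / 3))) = -4210 / 57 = -73.86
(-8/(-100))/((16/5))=1/40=0.02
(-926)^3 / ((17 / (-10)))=7940227760 / 17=467072221.18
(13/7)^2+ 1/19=3260/931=3.50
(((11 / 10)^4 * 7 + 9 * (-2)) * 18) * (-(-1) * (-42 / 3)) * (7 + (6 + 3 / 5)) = 26565.26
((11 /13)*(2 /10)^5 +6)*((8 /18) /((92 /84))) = 6825308 /2803125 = 2.43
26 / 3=8.67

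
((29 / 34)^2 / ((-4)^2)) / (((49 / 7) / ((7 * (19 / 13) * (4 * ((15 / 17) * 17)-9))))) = 47937 / 14144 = 3.39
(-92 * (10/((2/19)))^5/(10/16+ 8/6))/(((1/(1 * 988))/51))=-860883167242800000/47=-18316663132825531.91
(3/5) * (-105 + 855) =450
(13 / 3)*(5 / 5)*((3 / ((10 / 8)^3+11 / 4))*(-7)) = -832 / 43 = -19.35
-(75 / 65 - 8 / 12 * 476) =12331 / 39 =316.18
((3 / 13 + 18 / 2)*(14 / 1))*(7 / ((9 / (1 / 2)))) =1960 / 39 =50.26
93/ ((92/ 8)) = 186/ 23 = 8.09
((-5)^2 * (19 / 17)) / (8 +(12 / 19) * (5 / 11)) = 99275 / 29444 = 3.37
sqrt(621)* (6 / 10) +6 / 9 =2 / 3 +9* sqrt(69) / 5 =15.62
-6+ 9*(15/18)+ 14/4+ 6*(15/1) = 95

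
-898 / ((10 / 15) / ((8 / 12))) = -898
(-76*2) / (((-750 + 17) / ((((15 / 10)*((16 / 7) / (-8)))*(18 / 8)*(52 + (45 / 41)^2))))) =-91762362 / 8625211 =-10.64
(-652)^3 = -277167808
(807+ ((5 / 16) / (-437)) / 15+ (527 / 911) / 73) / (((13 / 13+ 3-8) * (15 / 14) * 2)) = -1576049018243 / 16739603136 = -94.15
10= 10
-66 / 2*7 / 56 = -33 / 8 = -4.12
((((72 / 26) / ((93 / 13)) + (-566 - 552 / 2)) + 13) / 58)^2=659821969 / 3232804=204.10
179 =179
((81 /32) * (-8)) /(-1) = 20.25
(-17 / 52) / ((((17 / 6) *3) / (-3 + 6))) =-3 / 26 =-0.12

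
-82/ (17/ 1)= -82/ 17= -4.82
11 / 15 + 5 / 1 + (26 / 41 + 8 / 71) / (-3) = 5.48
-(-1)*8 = 8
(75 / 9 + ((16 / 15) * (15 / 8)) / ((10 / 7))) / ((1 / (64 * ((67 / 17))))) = 626048 / 255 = 2455.09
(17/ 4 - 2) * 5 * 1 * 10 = 225/ 2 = 112.50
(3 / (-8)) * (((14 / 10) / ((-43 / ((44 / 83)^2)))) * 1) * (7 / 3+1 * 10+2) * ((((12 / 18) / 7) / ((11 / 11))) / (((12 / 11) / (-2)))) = -2662 / 310005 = -0.01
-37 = -37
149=149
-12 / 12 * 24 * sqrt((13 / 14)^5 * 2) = -1014 * sqrt(91) / 343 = -28.20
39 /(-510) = -13 /170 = -0.08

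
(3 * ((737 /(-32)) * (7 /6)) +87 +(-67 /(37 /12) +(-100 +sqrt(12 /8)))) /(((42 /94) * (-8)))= 4278927 /132608 - 47 * sqrt(6) /336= 31.92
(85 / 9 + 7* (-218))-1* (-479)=-9338 / 9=-1037.56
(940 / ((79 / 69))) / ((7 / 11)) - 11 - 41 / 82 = 1414201 / 1106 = 1278.66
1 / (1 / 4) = 4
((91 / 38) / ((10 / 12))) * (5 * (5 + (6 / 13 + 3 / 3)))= 1764 / 19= 92.84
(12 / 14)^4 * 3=3888 / 2401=1.62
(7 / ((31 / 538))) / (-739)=-3766 / 22909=-0.16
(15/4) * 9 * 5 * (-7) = -4725/4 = -1181.25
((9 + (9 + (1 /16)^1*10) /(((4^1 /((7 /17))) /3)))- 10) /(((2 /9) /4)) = 9657 /272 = 35.50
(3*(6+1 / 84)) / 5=101 / 28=3.61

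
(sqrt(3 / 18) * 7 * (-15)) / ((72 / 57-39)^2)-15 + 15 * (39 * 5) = 2910-12635 * sqrt(6) / 1028178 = 2909.97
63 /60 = 21 /20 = 1.05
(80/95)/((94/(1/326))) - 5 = -727791/145559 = -5.00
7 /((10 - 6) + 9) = 7 /13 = 0.54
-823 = -823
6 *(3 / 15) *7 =42 / 5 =8.40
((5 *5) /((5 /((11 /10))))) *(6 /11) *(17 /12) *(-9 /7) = -153 /28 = -5.46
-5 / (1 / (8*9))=-360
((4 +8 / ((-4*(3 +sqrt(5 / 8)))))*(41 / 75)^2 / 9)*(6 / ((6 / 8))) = 53792*sqrt(10) / 3391875 +591712 / 678375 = 0.92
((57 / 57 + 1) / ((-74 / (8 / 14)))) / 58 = -0.00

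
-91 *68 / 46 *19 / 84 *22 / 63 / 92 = -0.12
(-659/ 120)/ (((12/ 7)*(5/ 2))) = -4613/ 3600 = -1.28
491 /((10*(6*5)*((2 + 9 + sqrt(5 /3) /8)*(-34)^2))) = 21604 /167815075 - 491*sqrt(15) /1006890450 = 0.00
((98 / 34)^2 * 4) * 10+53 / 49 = 4721277 / 14161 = 333.40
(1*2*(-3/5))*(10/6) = -2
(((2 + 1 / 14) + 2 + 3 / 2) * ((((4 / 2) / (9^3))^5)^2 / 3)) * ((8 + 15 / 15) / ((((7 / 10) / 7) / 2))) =0.00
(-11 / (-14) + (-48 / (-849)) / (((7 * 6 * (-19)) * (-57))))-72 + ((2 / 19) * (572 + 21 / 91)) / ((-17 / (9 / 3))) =-33261745873 / 406404414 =-81.84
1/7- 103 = -720/7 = -102.86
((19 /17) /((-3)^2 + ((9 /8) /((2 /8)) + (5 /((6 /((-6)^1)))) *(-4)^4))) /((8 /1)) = -19 /172244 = -0.00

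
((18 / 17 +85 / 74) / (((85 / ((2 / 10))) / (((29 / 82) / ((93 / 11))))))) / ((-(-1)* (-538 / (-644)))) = 142623943 / 548388901050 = 0.00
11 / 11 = 1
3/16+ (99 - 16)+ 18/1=1619/16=101.19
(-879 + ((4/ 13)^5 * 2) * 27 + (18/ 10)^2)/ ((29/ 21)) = -170681837382/ 269187425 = -634.06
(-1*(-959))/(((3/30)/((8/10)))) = 7672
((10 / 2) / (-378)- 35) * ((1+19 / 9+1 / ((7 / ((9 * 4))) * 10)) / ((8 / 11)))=-16625807 / 95256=-174.54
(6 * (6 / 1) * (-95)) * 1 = -3420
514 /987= 0.52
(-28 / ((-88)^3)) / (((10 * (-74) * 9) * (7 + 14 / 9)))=-1 / 1386795520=-0.00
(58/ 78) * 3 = 29/ 13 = 2.23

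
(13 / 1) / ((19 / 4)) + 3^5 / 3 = 1591 / 19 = 83.74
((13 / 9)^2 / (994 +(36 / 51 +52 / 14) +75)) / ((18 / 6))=20111 / 31040091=0.00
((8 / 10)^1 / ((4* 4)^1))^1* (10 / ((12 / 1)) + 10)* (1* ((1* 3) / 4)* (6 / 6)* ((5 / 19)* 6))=195 / 304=0.64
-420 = -420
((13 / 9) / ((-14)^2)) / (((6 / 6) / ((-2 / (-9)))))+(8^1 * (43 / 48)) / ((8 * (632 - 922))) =-26729 / 18416160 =-0.00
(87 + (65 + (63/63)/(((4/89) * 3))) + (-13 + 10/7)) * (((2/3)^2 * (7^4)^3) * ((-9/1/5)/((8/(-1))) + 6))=2038182928169311/360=5661619244914.75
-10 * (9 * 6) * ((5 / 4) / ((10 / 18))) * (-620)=753300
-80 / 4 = -20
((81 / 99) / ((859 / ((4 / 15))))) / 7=0.00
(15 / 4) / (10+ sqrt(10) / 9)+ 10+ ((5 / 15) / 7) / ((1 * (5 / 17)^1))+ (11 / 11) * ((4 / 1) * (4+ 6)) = 17171587 / 339780 - 27 * sqrt(10) / 6472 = 50.52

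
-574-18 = -592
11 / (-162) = -11 / 162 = -0.07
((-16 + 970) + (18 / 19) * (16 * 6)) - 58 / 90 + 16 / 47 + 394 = 57811883 / 40185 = 1438.64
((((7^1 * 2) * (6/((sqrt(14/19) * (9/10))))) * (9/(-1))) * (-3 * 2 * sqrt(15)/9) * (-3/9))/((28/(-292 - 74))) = 1220 * sqrt(3990)/7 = 11009.01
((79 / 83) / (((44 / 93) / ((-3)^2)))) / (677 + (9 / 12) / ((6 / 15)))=132246 / 4958503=0.03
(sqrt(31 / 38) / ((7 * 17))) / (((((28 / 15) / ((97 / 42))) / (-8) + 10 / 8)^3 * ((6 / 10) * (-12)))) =-4563365000 * sqrt(1178) / 225358154371161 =-0.00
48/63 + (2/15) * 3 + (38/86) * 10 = 25196/4515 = 5.58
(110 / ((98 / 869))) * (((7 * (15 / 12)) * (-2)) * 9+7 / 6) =-3202265 / 21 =-152488.81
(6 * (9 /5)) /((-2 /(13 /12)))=-117 /20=-5.85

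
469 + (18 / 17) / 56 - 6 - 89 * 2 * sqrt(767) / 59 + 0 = 220397 / 476 - 178 * sqrt(767) / 59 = 379.47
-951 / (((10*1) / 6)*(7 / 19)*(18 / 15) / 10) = -90345 / 7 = -12906.43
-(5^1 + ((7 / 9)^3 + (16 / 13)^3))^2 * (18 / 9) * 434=-119789707676699200 / 2565164201769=-46698.65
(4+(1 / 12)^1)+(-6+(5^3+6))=1549 / 12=129.08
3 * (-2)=-6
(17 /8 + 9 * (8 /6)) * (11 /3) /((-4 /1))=-1243 /96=-12.95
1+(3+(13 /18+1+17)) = 409 /18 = 22.72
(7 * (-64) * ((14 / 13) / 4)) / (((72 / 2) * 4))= -98 / 117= -0.84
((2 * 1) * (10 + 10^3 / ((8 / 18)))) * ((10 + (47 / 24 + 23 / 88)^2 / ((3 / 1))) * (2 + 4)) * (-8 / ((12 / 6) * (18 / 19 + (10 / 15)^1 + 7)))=-26131952860 / 178233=-146616.80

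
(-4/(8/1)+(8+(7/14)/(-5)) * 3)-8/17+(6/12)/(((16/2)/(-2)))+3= 17411/680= 25.60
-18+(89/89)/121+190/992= -1068297/60016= -17.80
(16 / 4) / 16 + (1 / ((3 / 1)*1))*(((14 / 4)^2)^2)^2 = 5764993 / 768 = 7506.50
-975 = -975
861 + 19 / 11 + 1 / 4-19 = 37135 / 44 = 843.98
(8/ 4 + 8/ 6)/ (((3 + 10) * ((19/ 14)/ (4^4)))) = 35840/ 741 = 48.37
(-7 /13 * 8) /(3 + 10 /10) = -14 /13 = -1.08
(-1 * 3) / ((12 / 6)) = -3 / 2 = -1.50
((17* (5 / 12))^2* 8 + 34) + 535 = 17467 / 18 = 970.39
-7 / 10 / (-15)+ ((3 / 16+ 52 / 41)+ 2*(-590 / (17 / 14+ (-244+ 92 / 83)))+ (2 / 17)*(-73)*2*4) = -14638263029747 / 234885375600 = -62.32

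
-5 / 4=-1.25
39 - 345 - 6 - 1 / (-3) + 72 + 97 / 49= -34940 / 147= -237.69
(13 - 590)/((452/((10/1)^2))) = -14425/113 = -127.65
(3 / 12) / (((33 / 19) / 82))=779 / 66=11.80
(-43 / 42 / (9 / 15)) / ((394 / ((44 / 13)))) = -2365 / 161343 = -0.01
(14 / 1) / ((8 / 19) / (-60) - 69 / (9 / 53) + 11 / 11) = -1995 / 57761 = -0.03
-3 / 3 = -1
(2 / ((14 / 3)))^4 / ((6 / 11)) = 0.06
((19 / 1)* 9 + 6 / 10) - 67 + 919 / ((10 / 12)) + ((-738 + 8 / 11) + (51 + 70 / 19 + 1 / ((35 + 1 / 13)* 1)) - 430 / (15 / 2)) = 11725067 / 25080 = 467.51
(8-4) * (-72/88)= -36/11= -3.27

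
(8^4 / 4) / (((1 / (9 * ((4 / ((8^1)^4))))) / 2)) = 18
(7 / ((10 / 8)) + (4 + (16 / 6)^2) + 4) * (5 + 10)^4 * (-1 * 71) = -74443500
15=15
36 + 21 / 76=36.28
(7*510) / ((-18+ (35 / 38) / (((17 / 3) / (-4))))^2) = 62075755 / 6048096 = 10.26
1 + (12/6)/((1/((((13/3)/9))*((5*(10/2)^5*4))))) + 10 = 1625297/27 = 60196.19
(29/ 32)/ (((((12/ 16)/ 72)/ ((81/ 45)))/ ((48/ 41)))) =37584/ 205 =183.34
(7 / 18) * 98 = 343 / 9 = 38.11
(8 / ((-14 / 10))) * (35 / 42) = -100 / 21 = -4.76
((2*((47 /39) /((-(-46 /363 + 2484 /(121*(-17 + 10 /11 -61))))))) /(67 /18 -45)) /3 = -14467728 /292136455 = -0.05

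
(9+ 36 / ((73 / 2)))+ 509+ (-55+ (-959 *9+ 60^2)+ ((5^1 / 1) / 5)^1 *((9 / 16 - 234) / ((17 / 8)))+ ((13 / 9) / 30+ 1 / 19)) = -14886917399 / 3183165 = -4676.77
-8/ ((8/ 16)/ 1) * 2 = -32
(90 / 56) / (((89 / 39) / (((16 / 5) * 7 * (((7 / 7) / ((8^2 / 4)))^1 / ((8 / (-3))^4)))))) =0.02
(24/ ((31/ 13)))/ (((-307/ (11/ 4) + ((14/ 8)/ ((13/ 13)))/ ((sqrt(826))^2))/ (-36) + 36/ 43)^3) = 161983774455686006833152/ 983012107792054648095113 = 0.16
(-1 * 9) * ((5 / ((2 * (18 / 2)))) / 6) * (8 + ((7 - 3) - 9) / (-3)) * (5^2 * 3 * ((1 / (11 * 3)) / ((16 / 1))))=-3625 / 6336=-0.57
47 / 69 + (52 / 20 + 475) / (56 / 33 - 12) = -1339394 / 29325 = -45.67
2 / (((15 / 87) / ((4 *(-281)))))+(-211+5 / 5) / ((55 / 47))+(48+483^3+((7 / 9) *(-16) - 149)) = 55769301572 / 495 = 112665255.70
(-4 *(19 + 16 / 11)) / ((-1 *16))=225 / 44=5.11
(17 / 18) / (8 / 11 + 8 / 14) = 1309 / 1800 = 0.73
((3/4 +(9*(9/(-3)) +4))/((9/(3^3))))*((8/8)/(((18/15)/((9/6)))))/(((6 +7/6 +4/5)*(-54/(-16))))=-2225/717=-3.10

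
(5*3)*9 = 135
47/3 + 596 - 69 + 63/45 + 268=12181/15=812.07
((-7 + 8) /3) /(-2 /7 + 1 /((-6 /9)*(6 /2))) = -14 /33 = -0.42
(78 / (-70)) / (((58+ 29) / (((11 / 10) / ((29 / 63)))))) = -0.03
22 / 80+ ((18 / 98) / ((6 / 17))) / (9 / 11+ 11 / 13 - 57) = 0.27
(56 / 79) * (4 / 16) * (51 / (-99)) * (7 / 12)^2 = -5831 / 187704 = -0.03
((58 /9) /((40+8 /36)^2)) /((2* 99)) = 0.00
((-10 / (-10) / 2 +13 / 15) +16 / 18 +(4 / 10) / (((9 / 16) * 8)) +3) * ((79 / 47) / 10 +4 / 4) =29341 / 4700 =6.24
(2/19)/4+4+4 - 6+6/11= 2.57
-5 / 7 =-0.71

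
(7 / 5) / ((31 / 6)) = 0.27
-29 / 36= -0.81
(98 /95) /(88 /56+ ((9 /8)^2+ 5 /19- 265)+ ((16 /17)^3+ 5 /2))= -215700352 /54065464455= -0.00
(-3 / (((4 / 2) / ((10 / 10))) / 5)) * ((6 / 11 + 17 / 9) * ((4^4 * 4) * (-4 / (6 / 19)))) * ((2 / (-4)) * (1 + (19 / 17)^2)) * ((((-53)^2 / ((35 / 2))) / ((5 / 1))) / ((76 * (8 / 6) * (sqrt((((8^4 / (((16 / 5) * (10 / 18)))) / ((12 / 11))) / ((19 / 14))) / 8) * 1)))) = -1408095520 * sqrt(4389) / 15421329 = -6049.13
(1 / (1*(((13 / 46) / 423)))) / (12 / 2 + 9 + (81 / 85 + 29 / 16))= 26462880 / 314093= 84.25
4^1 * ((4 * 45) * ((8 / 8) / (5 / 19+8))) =13680 / 157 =87.13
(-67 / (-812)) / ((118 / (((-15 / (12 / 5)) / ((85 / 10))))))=-1675 / 3257744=-0.00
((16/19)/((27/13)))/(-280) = -26/17955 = -0.00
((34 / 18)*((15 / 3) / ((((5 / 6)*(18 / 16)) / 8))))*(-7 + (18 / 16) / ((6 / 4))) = -503.70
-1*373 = -373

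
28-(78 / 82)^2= 45547 / 1681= 27.10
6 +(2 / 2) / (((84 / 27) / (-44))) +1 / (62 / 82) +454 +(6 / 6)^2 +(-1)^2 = 97472 / 217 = 449.18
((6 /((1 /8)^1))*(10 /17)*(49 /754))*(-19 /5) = -44688 /6409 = -6.97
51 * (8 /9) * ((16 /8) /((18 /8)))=1088 /27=40.30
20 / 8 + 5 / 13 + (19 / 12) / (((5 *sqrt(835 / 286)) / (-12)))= 75 / 26 - 19 *sqrt(238810) / 4175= 0.66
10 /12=5 /6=0.83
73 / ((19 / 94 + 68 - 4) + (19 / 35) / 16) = 1921360 / 1690693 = 1.14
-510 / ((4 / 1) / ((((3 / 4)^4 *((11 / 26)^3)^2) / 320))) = -7318318491 / 10122552147968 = -0.00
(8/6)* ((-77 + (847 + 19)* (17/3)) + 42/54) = 173920/27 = 6441.48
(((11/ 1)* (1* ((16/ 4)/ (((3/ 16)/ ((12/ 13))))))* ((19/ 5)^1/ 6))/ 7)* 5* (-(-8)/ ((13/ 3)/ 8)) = 1712128/ 1183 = 1447.28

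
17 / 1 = 17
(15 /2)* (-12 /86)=-45 /43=-1.05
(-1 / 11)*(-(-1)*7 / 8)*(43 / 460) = -301 / 40480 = -0.01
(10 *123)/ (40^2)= 123/ 160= 0.77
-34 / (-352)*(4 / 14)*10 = 85 / 308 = 0.28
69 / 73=0.95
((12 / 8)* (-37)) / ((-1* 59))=111 / 118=0.94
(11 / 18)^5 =161051 / 1889568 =0.09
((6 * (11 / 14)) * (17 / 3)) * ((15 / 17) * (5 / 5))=165 / 7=23.57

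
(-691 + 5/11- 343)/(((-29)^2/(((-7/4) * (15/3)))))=397915/37004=10.75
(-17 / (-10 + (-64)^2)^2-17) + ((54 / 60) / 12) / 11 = -31207870843 / 1836493560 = -16.99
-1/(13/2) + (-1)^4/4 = 5/52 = 0.10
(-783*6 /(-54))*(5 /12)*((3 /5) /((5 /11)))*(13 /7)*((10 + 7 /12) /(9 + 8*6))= 526669 /31920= 16.50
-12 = -12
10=10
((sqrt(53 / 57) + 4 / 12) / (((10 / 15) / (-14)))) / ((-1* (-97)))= -7* sqrt(3021) / 1843 - 7 / 97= -0.28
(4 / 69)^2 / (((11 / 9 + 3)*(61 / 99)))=792 / 613111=0.00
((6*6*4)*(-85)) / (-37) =12240 / 37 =330.81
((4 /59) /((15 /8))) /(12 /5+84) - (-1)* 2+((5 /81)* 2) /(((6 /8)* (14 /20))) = 224360 /100359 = 2.24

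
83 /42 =1.98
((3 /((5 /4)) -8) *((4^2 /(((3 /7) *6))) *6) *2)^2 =39337984 /225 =174835.48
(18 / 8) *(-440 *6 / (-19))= 5940 / 19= 312.63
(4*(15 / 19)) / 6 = 0.53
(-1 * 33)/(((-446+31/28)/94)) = 86856/12457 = 6.97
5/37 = 0.14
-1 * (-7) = 7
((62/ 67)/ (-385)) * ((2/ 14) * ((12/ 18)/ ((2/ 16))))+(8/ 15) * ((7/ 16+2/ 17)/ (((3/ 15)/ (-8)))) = -109078124/ 9208815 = -11.84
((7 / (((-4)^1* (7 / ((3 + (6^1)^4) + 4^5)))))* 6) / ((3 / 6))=-6969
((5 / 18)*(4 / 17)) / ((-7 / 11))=-110 / 1071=-0.10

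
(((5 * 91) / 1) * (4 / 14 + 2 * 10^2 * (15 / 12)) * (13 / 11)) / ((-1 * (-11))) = 1480440 / 121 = 12235.04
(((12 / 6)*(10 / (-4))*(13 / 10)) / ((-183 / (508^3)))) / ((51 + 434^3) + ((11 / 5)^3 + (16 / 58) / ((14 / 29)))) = 372805706000 / 6544834457943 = 0.06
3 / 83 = 0.04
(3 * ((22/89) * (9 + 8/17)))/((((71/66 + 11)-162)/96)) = -67326336/14971135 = -4.50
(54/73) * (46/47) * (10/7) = 24840/24017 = 1.03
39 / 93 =13 / 31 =0.42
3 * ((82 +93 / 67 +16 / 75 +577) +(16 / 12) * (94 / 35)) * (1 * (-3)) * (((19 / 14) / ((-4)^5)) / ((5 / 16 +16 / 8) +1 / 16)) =35043921 / 10505600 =3.34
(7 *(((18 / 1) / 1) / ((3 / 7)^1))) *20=5880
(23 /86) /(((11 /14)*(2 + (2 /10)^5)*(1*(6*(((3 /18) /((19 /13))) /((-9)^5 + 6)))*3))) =-4894.66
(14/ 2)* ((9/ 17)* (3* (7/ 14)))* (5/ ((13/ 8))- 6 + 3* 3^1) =14931/ 442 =33.78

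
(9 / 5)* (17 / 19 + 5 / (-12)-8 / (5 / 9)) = -47613 / 1900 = -25.06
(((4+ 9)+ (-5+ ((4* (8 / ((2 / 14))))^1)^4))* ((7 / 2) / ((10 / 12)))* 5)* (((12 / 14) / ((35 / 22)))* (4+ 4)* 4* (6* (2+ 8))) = 382841037950976 / 7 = 54691576850139.43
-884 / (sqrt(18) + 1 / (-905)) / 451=-2172054300 * sqrt(2) / 6648844499 - 800020 / 6648844499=-0.46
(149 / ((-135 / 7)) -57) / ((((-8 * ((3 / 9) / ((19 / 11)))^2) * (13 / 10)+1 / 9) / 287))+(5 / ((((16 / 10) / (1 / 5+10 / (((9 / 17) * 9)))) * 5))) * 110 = 14000585309 / 207684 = 67412.92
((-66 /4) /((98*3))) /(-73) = 11 /14308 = 0.00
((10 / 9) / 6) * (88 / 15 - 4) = 28 / 81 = 0.35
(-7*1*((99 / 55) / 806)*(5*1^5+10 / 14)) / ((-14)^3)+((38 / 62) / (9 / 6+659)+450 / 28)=2934826424 / 182600509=16.07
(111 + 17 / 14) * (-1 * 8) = -6284 / 7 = -897.71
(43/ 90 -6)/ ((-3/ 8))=1988/ 135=14.73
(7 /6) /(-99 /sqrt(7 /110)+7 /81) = -1515591*sqrt(770) /14146958734-9261 /14146958734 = -0.00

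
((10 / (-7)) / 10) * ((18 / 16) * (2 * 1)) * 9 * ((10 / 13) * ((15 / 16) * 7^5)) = -14586075 / 416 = -35062.68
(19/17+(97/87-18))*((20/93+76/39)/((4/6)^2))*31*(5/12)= -991.53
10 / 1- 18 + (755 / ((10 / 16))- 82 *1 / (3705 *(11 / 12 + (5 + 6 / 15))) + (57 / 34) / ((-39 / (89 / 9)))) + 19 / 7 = 241081180369 / 200519046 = 1202.29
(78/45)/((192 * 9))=13/12960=0.00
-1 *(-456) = 456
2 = 2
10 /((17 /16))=160 /17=9.41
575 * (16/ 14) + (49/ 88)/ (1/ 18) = 205487/ 308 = 667.17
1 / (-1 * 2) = -1 / 2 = -0.50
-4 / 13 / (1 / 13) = -4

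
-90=-90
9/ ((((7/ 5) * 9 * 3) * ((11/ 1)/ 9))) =15/ 77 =0.19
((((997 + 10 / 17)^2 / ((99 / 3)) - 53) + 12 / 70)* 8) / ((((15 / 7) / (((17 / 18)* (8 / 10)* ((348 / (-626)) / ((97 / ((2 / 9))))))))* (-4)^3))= 97136804246 / 57484758375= 1.69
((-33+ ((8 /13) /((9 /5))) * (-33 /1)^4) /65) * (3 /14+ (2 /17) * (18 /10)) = 15810993 /5950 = 2657.31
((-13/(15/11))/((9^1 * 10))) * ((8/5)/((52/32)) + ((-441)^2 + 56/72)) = -625748288/30375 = -20600.77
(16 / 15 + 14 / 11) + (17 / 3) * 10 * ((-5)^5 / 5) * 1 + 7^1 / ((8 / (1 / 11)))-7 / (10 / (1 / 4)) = -7791173 / 220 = -35414.42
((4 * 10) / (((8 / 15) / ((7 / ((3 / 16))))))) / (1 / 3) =8400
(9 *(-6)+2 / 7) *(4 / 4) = -53.71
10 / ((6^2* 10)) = 1 / 36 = 0.03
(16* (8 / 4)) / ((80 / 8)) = 16 / 5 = 3.20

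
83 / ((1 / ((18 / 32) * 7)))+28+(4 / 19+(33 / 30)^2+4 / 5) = 2713451 / 7600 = 357.03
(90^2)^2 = 65610000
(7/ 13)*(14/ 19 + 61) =8211/ 247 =33.24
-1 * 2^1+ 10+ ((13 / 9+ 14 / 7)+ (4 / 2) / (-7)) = 703 / 63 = 11.16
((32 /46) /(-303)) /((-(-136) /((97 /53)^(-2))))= -5618 /1114712457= -0.00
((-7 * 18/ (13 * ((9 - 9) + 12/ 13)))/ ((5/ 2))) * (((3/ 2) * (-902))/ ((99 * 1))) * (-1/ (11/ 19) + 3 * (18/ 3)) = 51373/ 55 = 934.05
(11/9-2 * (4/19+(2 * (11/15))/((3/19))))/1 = -17.78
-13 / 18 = -0.72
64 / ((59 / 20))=1280 / 59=21.69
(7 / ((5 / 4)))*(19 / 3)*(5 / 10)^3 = 133 / 30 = 4.43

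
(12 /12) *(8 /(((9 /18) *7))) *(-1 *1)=-16 /7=-2.29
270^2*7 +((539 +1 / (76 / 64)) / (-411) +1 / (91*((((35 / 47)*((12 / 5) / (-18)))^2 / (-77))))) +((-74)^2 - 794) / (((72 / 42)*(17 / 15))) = 57799004201125 / 112751548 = 512622.71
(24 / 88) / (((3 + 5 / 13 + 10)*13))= 1 / 638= 0.00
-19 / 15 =-1.27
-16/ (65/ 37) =-592/ 65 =-9.11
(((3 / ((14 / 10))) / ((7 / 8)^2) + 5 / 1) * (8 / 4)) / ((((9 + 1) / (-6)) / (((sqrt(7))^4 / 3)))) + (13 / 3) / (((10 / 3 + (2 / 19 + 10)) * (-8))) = -6558689 / 42896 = -152.90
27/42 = 9/14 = 0.64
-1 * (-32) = 32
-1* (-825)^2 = -680625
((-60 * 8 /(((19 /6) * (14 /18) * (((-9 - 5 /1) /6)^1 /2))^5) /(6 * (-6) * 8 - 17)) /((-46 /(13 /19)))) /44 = 556992887353344 /205093719827796961777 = 0.00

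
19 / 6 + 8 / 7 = 181 / 42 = 4.31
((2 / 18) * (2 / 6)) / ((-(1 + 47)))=-1 / 1296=-0.00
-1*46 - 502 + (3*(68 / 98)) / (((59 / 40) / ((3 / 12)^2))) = -547.91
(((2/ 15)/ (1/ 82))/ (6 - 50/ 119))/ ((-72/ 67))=-326893/ 179280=-1.82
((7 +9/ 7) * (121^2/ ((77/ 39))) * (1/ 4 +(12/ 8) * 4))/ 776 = 37634025/ 76048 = 494.87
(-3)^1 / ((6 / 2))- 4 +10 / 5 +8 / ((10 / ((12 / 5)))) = -27 / 25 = -1.08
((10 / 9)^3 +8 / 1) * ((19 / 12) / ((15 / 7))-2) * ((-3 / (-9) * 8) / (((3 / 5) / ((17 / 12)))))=-13182344 / 177147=-74.41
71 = 71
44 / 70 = 22 / 35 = 0.63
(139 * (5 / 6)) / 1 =115.83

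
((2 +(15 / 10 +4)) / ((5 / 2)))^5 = 243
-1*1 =-1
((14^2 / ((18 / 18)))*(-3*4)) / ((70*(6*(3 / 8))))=-224 / 15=-14.93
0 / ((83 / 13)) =0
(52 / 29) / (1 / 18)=936 / 29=32.28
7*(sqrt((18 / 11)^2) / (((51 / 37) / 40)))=62160 / 187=332.41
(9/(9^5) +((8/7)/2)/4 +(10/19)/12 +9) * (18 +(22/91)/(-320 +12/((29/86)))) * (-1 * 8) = -108300697200259/81869424273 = -1322.85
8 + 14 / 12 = 55 / 6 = 9.17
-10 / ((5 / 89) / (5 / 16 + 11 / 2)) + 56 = -978.62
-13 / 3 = -4.33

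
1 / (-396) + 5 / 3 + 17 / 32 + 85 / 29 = 470975 / 91872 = 5.13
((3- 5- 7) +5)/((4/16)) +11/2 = -21/2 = -10.50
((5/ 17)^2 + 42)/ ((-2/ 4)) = -24326/ 289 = -84.17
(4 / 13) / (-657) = -4 / 8541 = -0.00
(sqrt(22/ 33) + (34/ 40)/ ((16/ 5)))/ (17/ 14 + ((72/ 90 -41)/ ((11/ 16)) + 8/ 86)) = -33110 * sqrt(6)/ 5678241 -281435/ 60567904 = -0.02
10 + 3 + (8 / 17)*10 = 301 / 17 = 17.71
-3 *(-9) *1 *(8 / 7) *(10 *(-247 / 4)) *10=-1333800 / 7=-190542.86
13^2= 169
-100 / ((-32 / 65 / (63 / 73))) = 102375 / 584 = 175.30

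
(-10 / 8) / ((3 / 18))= -7.50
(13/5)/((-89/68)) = -884/445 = -1.99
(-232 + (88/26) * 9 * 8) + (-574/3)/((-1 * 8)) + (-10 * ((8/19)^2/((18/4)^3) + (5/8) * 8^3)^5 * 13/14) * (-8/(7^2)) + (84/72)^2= 166962645035144109776528604820185201187891/32820636491914726285131778074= 5087123922056.63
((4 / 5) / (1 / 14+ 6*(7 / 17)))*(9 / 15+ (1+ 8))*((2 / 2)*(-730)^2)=974055936 / 605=1610009.81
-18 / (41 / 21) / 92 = -189 / 1886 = -0.10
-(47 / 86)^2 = -2209 / 7396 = -0.30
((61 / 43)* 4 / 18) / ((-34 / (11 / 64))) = -0.00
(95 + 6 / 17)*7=11347 / 17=667.47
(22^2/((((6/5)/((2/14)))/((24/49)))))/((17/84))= 116160/833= 139.45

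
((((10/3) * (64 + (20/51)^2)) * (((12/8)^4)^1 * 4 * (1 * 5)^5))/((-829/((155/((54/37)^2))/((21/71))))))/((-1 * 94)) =2455026523515625/57461346621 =42724.83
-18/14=-9/7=-1.29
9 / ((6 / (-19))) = -57 / 2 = -28.50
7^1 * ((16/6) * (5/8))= 35/3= 11.67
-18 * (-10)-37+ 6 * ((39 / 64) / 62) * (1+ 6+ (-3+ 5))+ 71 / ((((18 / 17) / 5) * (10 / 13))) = 10345621 / 17856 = 579.39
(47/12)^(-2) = 144/2209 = 0.07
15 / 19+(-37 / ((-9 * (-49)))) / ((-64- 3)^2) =29694032 / 37613331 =0.79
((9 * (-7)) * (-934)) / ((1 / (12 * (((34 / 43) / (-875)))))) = -3429648 / 5375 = -638.07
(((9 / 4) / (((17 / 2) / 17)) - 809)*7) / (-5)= 11263 / 10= 1126.30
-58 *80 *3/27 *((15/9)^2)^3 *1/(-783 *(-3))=-2500000/531441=-4.70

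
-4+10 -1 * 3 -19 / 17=32 / 17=1.88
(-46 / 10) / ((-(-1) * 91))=-0.05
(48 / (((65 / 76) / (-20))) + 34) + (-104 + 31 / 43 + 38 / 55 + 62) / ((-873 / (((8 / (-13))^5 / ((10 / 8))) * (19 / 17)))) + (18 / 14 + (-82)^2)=857022190674559253 / 152040000137025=5636.82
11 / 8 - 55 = -429 / 8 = -53.62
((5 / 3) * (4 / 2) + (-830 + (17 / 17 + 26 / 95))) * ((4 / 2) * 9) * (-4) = 5645688 / 95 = 59428.29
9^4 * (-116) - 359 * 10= -764666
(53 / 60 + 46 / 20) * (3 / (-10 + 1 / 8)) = -382 / 395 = -0.97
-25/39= -0.64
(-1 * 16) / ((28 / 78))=-44.57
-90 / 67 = -1.34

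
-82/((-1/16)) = 1312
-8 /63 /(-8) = 1 /63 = 0.02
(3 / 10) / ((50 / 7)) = 21 / 500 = 0.04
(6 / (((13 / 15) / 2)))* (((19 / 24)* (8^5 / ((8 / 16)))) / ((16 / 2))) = 1167360 / 13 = 89796.92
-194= -194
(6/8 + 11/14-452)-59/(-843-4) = -217991/484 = -450.39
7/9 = 0.78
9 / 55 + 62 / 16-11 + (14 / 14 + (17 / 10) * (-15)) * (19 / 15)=-50153 / 1320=-37.99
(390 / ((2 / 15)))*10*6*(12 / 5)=421200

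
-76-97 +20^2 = 227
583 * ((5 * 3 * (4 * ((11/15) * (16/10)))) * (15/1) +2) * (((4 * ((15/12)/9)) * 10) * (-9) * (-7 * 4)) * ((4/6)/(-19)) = -1727079200/57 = -30299635.09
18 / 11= 1.64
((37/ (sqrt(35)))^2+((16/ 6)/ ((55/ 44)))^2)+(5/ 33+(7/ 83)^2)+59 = 12272245292/ 119351925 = 102.82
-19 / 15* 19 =-361 / 15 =-24.07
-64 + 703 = 639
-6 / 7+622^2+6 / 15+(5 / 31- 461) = 419268634 / 1085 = 386422.70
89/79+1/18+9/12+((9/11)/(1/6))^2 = 8957999/344124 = 26.03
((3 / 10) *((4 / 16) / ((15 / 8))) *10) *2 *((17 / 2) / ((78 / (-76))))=-1292 / 195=-6.63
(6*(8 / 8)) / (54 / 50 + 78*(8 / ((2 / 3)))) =0.01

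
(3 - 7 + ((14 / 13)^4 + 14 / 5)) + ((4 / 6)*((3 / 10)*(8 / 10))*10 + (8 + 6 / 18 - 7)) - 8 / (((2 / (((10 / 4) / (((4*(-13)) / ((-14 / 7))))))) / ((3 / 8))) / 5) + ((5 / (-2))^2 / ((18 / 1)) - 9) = -32365283 / 5140980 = -6.30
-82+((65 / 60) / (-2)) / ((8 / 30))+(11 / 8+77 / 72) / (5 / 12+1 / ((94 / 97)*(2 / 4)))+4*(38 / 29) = -77.80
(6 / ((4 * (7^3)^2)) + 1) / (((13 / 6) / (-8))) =-5647224 / 1529437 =-3.69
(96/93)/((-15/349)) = -11168/465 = -24.02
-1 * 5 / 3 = -5 / 3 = -1.67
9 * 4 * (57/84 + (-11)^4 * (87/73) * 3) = 1884501.63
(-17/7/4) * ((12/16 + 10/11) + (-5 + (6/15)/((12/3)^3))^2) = -127323387/7884800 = -16.15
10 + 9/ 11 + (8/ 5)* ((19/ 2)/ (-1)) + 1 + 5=1.62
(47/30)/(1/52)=1222/15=81.47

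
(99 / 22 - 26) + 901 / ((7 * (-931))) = -282033 / 13034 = -21.64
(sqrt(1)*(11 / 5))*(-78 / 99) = -26 / 15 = -1.73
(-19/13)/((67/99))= -1881/871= -2.16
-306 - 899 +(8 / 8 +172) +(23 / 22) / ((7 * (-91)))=-1032.00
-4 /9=-0.44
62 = 62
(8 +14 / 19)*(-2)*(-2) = 664 / 19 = 34.95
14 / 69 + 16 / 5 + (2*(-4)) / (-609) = 239242 / 70035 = 3.42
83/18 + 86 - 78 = 227/18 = 12.61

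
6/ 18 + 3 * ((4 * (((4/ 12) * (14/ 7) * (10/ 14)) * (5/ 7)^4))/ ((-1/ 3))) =-208193/ 50421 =-4.13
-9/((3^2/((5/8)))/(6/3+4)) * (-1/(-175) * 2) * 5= -3/14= -0.21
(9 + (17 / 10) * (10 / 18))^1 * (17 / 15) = 3043 / 270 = 11.27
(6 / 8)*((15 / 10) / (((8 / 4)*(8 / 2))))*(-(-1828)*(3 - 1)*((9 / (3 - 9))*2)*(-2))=3084.75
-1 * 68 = -68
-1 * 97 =-97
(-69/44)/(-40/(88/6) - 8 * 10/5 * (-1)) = -0.12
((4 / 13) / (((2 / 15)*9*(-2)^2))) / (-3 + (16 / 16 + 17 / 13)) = -5 / 54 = -0.09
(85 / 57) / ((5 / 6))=1.79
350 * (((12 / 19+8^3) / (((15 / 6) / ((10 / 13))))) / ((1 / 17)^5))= 19361170052000 / 247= 78385303854.25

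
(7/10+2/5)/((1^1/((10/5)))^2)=22/5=4.40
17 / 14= 1.21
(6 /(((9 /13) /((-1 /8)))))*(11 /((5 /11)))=-1573 /60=-26.22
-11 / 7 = -1.57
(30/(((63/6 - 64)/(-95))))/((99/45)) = 28500/1177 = 24.21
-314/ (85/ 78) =-288.14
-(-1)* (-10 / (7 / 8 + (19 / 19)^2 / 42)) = -1680 / 151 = -11.13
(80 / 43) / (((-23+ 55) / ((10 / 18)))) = 25 / 774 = 0.03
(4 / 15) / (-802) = -2 / 6015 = -0.00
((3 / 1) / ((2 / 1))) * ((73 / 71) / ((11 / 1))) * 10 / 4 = 1095 / 3124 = 0.35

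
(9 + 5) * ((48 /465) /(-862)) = -112 /66805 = -0.00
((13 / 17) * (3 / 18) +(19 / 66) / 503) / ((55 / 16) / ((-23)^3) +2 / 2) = 0.13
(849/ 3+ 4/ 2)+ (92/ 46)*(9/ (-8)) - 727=-1777/ 4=-444.25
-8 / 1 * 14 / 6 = -56 / 3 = -18.67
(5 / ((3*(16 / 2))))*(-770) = -1925 / 12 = -160.42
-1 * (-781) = 781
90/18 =5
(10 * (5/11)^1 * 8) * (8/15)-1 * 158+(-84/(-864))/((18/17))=-1974659/14256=-138.51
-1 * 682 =-682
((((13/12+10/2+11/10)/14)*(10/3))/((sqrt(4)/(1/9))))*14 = 431/324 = 1.33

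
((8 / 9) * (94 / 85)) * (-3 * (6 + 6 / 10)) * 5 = -8272 / 85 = -97.32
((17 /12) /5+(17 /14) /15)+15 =2151 /140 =15.36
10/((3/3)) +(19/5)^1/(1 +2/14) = 533/40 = 13.32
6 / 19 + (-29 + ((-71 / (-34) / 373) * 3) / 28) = -193523273 / 6746824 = -28.68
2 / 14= 1 / 7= 0.14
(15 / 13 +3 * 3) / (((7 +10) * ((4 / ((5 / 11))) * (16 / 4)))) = 15 / 884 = 0.02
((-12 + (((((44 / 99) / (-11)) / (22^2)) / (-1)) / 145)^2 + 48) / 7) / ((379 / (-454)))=-49310055111577054 / 8004134618882325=-6.16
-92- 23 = -115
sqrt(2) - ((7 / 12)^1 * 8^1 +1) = -17 / 3 +sqrt(2) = -4.25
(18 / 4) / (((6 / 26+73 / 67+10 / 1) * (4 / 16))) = 7839 / 4930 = 1.59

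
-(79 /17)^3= -493039 /4913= -100.35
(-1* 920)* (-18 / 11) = 16560 / 11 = 1505.45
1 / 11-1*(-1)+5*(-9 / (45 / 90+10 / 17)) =-16386 / 407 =-40.26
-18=-18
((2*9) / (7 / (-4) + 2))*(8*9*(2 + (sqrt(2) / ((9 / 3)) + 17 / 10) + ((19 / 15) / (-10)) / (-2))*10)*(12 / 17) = 207360*sqrt(2) / 17 + 11705472 / 85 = 154961.51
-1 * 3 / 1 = -3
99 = 99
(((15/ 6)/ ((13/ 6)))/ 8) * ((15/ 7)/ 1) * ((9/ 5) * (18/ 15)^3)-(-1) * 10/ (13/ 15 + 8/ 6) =137807/ 25025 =5.51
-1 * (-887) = 887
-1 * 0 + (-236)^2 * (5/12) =69620/3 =23206.67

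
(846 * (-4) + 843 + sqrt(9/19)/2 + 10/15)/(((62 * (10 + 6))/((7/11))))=-53347/32736 + 21 * sqrt(19)/414656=-1.63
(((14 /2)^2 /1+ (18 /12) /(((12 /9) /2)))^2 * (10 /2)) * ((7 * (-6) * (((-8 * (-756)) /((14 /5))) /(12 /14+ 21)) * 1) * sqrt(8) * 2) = -3706605000 * sqrt(2) /17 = -308348885.96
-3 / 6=-0.50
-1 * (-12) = 12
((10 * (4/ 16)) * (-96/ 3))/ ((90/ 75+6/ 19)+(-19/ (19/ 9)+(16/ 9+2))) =68400/ 3169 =21.58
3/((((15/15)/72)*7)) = 216/7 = 30.86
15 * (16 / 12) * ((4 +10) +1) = 300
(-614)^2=376996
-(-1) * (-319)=-319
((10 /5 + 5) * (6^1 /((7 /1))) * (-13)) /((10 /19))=-741 /5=-148.20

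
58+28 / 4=65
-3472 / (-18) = 1736 / 9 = 192.89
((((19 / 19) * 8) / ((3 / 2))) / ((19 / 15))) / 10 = 8 / 19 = 0.42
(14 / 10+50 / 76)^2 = 4.23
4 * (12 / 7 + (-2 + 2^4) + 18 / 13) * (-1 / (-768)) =389 / 4368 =0.09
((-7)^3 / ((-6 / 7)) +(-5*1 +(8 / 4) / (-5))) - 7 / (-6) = 5939 / 15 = 395.93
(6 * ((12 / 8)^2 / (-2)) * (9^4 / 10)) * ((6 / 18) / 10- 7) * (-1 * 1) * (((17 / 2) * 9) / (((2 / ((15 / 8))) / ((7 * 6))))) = -118957221999 / 1280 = -92935329.69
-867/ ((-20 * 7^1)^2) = -867/ 19600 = -0.04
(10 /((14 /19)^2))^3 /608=309512375 /30118144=10.28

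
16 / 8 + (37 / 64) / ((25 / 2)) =1637 / 800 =2.05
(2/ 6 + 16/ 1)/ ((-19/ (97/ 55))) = -4753/ 3135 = -1.52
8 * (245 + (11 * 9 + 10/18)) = 24808/9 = 2756.44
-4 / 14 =-2 / 7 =-0.29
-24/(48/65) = -65/2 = -32.50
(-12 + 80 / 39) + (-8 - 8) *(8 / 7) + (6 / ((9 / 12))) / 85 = -652996 / 23205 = -28.14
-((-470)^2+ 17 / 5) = -1104517 / 5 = -220903.40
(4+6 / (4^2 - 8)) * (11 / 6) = 209 / 24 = 8.71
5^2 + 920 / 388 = 2655 / 97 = 27.37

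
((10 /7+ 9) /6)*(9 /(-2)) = -219 /28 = -7.82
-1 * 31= -31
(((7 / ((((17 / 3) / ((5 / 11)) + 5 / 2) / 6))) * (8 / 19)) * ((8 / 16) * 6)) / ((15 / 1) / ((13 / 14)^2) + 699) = 1703520 / 344285567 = 0.00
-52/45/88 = -13/990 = -0.01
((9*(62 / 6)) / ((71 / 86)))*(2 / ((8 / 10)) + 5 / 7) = 179955 / 497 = 362.08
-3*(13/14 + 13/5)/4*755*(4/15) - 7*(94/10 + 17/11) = -469263/770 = -609.43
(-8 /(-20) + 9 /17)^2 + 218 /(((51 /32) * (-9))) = -2796293 /195075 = -14.33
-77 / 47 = -1.64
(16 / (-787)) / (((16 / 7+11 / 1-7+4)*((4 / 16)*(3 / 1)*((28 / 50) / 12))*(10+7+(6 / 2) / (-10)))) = -4000 / 1182861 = -0.00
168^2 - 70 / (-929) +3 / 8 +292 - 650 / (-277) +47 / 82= 2407183820867 / 84405224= 28519.37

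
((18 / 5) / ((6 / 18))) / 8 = 27 / 20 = 1.35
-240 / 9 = -80 / 3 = -26.67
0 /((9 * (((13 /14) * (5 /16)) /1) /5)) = 0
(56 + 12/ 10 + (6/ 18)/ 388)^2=110828402281/ 33872400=3271.94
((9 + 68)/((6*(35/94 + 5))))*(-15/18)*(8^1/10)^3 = -115808/113625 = -1.02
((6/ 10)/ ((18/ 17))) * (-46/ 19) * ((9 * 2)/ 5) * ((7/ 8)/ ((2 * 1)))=-8211/ 3800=-2.16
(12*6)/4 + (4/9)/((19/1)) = 3082/171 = 18.02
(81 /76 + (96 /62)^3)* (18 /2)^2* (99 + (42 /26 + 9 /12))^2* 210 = 2556288443381129415 /3061084832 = 835092323.04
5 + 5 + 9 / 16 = 10.56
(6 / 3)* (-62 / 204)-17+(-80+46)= -2632 / 51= -51.61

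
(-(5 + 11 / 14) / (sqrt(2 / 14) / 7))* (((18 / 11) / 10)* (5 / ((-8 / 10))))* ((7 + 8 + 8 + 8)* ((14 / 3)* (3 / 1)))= 790965* sqrt(7) / 44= 47561.29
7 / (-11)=-7 / 11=-0.64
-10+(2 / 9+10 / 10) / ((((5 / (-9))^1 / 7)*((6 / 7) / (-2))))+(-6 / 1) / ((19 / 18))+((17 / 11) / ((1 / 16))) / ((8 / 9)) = 150691 / 3135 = 48.07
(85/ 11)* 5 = 425/ 11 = 38.64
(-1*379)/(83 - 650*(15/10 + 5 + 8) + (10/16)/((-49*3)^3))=9631217736/237400622933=0.04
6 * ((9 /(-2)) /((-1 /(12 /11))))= 324 /11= 29.45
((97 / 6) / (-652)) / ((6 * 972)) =-97 / 22814784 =-0.00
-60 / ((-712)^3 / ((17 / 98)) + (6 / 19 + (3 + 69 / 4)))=77520 / 2688311838773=0.00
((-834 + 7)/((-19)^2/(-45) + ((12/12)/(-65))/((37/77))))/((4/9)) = 161103735/697336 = 231.03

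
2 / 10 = 1 / 5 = 0.20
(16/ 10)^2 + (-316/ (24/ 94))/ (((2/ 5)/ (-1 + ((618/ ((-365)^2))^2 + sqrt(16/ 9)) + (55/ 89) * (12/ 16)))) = -56025601701998131/ 22746991041000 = -2462.99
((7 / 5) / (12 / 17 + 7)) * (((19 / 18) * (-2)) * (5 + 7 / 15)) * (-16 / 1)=2966432 / 88425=33.55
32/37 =0.86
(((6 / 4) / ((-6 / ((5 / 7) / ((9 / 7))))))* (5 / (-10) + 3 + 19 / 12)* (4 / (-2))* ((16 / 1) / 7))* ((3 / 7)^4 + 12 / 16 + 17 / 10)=119269 / 18522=6.44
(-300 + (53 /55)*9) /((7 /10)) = -4578 /11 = -416.18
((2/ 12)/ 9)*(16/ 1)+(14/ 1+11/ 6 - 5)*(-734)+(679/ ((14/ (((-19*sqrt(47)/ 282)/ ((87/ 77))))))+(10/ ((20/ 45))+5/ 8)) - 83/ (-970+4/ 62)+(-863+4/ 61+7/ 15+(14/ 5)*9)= -868162936855/ 99043992 - 141911*sqrt(47)/ 49068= -8785.25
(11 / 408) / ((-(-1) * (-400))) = -11 / 163200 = -0.00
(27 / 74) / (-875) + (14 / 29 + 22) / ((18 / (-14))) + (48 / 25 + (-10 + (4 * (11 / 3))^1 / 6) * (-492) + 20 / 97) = 6068553765881 / 1639275750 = 3701.97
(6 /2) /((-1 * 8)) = -3 /8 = -0.38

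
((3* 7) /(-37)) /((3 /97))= -679 /37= -18.35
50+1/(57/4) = 2854/57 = 50.07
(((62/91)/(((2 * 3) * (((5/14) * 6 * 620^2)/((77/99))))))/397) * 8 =7/3239817750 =0.00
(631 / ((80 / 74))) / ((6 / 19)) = 443593 / 240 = 1848.30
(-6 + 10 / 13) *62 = -4216 / 13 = -324.31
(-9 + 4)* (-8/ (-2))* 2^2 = -80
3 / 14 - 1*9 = -123 / 14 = -8.79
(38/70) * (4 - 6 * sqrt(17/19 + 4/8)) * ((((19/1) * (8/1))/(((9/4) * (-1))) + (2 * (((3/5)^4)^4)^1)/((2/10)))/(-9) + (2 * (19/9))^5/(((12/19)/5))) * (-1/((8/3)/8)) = -4367691983516818864664/63071136474609375 + 57469631362063406114 * sqrt(2014)/21023712158203125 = 53425.51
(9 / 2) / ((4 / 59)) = 531 / 8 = 66.38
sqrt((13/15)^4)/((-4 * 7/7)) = -169/900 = -0.19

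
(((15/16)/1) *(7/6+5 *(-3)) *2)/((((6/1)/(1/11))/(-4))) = 415/264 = 1.57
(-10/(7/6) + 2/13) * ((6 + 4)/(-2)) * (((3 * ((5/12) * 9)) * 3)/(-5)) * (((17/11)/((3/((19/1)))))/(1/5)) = -27834525/2002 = -13903.36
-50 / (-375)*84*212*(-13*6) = -926016 / 5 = -185203.20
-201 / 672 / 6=-67 / 1344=-0.05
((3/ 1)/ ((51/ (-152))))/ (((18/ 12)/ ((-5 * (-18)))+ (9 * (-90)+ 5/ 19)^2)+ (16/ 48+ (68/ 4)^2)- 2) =-1097440/ 80512665839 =-0.00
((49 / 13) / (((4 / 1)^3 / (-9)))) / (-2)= 441 / 1664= 0.27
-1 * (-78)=78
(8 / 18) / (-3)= -4 / 27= -0.15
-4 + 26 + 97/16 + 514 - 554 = -191/16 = -11.94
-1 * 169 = -169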